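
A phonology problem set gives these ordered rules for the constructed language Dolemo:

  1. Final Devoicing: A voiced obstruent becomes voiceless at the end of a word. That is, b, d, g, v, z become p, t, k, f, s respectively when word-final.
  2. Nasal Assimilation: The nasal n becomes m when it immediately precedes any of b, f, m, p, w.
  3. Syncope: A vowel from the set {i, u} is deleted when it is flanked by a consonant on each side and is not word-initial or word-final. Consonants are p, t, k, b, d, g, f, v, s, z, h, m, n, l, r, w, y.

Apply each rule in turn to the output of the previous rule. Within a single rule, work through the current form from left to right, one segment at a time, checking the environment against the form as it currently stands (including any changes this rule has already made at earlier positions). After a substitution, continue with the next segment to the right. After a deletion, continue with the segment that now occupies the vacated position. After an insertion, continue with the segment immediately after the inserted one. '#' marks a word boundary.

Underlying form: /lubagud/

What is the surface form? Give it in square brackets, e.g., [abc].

1 Final Devoicing: [lubagud] → [lubagut]
2 Nasal Assimilation: no change — [lubagut]
3 Syncope: [lubagut] → [lbagt]

[lbagt]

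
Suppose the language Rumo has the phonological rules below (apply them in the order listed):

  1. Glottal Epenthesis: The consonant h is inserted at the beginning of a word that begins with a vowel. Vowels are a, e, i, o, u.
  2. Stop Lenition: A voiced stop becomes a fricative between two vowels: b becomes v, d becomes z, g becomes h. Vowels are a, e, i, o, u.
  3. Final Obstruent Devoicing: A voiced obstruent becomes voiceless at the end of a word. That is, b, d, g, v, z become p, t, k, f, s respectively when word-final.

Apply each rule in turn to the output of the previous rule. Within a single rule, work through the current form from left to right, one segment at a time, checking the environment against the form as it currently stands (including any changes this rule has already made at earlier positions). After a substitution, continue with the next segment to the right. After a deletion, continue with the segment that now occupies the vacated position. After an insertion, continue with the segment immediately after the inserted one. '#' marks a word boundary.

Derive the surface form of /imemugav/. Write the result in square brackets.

1 Glottal Epenthesis: [imemugav] → [himemugav]
2 Stop Lenition: [himemugav] → [himemuhav]
3 Final Obstruent Devoicing: [himemuhav] → [himemuhaf]

[himemuhaf]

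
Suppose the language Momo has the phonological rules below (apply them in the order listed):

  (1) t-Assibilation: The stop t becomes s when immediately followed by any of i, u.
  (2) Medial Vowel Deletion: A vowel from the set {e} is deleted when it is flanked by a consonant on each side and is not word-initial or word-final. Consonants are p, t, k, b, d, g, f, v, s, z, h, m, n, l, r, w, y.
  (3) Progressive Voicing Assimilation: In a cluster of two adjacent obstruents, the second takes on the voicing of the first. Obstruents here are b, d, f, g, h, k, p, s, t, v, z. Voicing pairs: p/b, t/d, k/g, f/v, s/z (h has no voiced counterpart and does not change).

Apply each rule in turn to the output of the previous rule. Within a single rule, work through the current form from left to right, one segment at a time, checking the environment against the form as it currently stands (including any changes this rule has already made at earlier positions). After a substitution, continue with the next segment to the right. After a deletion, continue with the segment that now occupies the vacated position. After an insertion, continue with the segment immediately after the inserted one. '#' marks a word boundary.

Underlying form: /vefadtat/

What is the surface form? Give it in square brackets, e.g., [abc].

[vvaddat]

(1) t-Assibilation: no change — [vefadtat]
(2) Medial Vowel Deletion: [vefadtat] → [vfadtat]
(3) Progressive Voicing Assimilation: [vfadtat] → [vvaddat]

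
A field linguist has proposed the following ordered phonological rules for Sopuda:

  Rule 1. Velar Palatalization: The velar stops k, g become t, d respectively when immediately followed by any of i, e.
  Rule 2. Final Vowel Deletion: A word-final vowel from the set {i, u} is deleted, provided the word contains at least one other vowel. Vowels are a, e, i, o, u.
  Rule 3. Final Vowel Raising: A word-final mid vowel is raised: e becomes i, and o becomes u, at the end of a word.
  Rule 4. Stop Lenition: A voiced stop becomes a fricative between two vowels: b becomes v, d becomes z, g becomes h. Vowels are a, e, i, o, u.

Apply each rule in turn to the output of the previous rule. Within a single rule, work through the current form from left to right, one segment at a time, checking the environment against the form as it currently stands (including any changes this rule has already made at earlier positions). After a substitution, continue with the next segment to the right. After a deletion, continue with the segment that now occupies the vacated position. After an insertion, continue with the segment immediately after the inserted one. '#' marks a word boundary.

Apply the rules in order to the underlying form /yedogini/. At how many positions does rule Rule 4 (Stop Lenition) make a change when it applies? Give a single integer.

Rule 1 Velar Palatalization: [yedogini] → [yedodini]
Rule 2 Final Vowel Deletion: [yedodini] → [yedodin]
Rule 3 Final Vowel Raising: no change — [yedodin]
Rule 4 Stop Lenition: [yedodin] → [yezozin]
Rule Rule 4 changed 2 position(s).

2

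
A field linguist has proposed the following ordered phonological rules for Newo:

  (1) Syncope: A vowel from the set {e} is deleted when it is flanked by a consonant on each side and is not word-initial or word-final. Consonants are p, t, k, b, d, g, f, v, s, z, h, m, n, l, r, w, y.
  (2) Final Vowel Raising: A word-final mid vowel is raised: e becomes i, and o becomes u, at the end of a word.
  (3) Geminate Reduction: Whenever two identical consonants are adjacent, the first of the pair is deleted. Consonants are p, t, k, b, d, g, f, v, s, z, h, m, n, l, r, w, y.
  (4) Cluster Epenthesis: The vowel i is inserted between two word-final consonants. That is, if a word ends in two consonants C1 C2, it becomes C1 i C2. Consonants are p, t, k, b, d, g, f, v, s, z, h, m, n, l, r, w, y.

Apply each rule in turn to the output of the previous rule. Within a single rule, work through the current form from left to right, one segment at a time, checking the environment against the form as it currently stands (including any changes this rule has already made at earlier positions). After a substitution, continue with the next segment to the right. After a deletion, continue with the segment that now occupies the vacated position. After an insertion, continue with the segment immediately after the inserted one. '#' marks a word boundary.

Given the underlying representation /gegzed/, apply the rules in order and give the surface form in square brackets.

(1) Syncope: [gegzed] → [ggzd]
(2) Final Vowel Raising: no change — [ggzd]
(3) Geminate Reduction: [ggzd] → [gzd]
(4) Cluster Epenthesis: [gzd] → [gzid]

[gzid]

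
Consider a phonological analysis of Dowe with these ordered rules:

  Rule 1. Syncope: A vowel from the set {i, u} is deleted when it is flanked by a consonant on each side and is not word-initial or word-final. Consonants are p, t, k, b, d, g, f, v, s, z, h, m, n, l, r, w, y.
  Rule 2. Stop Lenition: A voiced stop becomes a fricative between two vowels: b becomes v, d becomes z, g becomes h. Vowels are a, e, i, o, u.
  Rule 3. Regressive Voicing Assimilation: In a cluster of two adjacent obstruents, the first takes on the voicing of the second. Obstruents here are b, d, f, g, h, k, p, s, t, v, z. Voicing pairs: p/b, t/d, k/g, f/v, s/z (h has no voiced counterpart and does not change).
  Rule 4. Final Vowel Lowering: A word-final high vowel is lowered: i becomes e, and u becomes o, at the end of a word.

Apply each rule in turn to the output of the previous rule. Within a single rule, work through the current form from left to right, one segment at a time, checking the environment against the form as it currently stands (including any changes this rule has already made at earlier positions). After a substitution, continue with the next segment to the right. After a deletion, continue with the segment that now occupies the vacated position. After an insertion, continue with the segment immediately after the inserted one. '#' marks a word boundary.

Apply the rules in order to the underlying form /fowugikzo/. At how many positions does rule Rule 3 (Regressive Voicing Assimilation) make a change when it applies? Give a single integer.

Rule 1 Syncope: [fowugikzo] → [fowgkzo]
Rule 2 Stop Lenition: no change — [fowgkzo]
Rule 3 Regressive Voicing Assimilation: [fowgkzo] → [fowkgzo]
Rule 4 Final Vowel Lowering: no change — [fowkgzo]
Rule Rule 3 changed 2 position(s).

2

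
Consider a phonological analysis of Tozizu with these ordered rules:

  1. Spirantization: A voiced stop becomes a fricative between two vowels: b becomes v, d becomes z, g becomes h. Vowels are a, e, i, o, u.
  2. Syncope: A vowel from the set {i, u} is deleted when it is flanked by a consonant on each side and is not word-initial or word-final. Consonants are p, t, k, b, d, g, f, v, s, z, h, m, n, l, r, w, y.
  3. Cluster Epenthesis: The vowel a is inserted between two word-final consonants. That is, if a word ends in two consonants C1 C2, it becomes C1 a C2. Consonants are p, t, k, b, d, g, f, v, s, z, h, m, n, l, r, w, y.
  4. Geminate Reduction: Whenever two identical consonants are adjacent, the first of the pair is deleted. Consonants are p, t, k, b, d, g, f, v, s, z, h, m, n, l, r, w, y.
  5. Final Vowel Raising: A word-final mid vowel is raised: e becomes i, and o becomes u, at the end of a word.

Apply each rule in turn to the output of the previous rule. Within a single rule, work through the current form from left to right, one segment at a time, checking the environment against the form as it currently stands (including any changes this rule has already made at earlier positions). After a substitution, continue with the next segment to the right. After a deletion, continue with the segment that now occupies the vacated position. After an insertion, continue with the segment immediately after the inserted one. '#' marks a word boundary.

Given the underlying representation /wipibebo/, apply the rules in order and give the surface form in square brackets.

[wpvevu]

1 Spirantization: [wipibebo] → [wipivevo]
2 Syncope: [wipivevo] → [wpvevo]
3 Cluster Epenthesis: no change — [wpvevo]
4 Geminate Reduction: no change — [wpvevo]
5 Final Vowel Raising: [wpvevo] → [wpvevu]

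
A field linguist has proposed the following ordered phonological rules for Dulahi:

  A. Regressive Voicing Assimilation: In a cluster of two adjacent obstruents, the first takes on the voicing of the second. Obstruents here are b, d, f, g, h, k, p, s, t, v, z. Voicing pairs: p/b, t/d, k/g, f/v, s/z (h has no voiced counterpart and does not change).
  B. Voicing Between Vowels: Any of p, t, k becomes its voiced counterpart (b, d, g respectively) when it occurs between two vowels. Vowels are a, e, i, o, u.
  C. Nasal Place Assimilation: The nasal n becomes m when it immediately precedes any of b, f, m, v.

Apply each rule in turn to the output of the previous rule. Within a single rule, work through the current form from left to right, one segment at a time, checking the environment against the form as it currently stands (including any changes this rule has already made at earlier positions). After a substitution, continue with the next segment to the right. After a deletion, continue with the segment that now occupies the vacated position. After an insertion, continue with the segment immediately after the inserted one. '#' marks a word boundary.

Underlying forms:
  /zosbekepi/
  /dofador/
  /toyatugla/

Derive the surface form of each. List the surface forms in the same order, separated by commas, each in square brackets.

/zosbekepi/:
  A Regressive Voicing Assimilation: [zosbekepi] → [zozbekepi]
  B Voicing Between Vowels: [zozbekepi] → [zozbegebi]
  C Nasal Place Assimilation: no change — [zozbegebi]
/dofador/:
  A Regressive Voicing Assimilation: no change — [dofador]
  B Voicing Between Vowels: no change — [dofador]
  C Nasal Place Assimilation: no change — [dofador]
/toyatugla/:
  A Regressive Voicing Assimilation: no change — [toyatugla]
  B Voicing Between Vowels: [toyatugla] → [toyadugla]
  C Nasal Place Assimilation: no change — [toyadugla]

[zozbegebi], [dofador], [toyadugla]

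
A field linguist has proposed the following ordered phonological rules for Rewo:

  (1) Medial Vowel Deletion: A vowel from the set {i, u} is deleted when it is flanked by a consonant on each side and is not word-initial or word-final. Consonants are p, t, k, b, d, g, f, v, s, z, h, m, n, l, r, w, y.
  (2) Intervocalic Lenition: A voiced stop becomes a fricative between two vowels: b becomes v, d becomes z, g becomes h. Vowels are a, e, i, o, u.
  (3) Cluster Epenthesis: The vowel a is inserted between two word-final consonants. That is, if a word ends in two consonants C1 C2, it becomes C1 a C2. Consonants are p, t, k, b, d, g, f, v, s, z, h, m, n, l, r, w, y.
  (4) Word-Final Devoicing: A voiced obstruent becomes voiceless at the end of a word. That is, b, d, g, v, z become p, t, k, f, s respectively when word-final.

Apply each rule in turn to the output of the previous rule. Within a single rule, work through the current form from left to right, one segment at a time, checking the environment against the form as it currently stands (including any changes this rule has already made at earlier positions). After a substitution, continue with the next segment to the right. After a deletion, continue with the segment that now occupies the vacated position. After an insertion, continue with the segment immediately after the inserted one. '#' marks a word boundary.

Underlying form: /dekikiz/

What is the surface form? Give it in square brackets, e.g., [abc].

(1) Medial Vowel Deletion: [dekikiz] → [dekkz]
(2) Intervocalic Lenition: no change — [dekkz]
(3) Cluster Epenthesis: [dekkz] → [dekkaz]
(4) Word-Final Devoicing: [dekkaz] → [dekkas]

[dekkas]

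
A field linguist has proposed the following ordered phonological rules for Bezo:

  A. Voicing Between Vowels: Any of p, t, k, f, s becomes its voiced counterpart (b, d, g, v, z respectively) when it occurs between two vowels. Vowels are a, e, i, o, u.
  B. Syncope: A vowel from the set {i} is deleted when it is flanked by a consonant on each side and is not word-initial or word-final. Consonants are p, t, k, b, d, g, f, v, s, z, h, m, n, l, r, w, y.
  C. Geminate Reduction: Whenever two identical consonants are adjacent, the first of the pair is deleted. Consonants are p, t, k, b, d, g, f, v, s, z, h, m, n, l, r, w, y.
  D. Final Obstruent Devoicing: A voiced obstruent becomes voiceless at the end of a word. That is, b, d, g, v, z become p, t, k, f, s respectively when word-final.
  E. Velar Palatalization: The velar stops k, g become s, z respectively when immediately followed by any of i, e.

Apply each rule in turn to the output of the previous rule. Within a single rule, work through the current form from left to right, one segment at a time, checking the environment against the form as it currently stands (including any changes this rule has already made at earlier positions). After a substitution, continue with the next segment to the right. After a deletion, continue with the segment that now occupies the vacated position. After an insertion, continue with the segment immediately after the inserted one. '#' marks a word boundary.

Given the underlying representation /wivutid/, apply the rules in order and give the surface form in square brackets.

A Voicing Between Vowels: [wivutid] → [wivudid]
B Syncope: [wivudid] → [wvudd]
C Geminate Reduction: [wvudd] → [wvud]
D Final Obstruent Devoicing: [wvud] → [wvut]
E Velar Palatalization: no change — [wvut]

[wvut]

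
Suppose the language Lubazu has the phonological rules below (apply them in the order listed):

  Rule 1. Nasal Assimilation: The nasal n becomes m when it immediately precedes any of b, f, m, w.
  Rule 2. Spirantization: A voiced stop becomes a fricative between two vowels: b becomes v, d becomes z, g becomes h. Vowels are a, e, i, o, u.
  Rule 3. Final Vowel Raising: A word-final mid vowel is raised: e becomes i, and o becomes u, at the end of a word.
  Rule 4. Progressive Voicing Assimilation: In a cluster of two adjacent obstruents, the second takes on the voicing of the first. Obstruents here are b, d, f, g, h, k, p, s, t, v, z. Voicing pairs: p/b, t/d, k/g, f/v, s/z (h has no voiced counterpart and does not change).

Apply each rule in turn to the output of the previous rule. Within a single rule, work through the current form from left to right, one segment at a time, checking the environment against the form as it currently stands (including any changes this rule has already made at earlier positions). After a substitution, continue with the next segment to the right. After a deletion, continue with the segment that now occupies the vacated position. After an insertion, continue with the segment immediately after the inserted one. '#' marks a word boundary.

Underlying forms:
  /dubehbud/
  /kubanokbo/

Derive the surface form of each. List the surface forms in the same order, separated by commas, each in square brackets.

[duvehpud], [kuvanokpu]

/dubehbud/:
  Rule 1 Nasal Assimilation: no change — [dubehbud]
  Rule 2 Spirantization: [dubehbud] → [duvehbud]
  Rule 3 Final Vowel Raising: no change — [duvehbud]
  Rule 4 Progressive Voicing Assimilation: [duvehbud] → [duvehpud]
/kubanokbo/:
  Rule 1 Nasal Assimilation: no change — [kubanokbo]
  Rule 2 Spirantization: [kubanokbo] → [kuvanokbo]
  Rule 3 Final Vowel Raising: [kuvanokbo] → [kuvanokbu]
  Rule 4 Progressive Voicing Assimilation: [kuvanokbu] → [kuvanokpu]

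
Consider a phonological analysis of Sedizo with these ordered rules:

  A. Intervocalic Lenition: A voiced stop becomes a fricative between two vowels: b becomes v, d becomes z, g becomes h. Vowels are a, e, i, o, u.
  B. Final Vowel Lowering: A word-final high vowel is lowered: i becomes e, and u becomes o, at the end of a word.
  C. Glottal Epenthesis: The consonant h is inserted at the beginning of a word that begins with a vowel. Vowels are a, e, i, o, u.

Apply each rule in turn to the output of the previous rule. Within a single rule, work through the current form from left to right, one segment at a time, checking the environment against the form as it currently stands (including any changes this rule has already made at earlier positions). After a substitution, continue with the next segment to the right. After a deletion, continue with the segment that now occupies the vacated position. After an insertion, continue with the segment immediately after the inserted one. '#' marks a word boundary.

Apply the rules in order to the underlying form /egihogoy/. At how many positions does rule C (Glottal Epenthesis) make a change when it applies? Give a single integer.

A Intervocalic Lenition: [egihogoy] → [ehihohoy]
B Final Vowel Lowering: no change — [ehihohoy]
C Glottal Epenthesis: [ehihohoy] → [hehihohoy]
Rule C changed 1 position(s).

1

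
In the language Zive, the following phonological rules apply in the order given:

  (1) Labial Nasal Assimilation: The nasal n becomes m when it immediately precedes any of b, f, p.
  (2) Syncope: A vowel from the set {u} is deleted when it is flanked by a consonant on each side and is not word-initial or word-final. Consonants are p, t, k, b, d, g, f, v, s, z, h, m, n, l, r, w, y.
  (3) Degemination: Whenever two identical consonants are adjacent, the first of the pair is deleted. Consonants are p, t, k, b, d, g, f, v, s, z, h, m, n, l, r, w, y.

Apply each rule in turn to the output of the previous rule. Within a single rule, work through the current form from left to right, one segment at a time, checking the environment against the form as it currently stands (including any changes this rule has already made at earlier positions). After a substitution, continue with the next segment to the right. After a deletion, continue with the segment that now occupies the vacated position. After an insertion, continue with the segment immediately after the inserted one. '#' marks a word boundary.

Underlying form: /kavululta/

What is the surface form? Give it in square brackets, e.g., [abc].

[kavlta]

(1) Labial Nasal Assimilation: no change — [kavululta]
(2) Syncope: [kavululta] → [kavllta]
(3) Degemination: [kavllta] → [kavlta]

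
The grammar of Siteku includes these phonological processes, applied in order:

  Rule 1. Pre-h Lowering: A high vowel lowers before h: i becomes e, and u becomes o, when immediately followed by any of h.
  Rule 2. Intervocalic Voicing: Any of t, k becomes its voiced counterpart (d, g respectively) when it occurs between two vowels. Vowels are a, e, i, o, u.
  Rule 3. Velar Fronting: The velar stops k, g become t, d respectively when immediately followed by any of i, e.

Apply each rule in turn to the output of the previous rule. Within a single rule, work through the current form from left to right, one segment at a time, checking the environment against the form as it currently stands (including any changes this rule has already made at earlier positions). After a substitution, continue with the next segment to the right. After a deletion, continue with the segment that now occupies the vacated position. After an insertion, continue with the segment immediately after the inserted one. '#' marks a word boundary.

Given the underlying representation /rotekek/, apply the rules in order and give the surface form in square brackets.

[rodedek]

Rule 1 Pre-h Lowering: no change — [rotekek]
Rule 2 Intervocalic Voicing: [rotekek] → [rodegek]
Rule 3 Velar Fronting: [rodegek] → [rodedek]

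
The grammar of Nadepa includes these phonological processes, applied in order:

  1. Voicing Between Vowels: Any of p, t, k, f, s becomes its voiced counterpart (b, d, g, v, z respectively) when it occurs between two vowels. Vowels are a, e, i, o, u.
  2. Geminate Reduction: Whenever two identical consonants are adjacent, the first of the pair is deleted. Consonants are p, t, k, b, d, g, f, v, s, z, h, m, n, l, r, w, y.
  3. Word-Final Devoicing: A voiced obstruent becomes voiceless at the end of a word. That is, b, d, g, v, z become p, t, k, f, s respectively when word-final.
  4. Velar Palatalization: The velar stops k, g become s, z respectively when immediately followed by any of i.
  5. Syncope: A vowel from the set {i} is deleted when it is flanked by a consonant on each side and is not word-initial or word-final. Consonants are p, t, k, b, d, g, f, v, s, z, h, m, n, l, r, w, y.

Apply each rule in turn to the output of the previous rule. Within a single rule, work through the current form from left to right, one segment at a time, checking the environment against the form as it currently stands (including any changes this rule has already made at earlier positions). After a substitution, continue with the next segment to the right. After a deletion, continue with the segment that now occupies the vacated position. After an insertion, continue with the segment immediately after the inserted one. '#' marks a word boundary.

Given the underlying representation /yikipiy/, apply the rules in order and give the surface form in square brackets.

[yzby]

1 Voicing Between Vowels: [yikipiy] → [yigibiy]
2 Geminate Reduction: no change — [yigibiy]
3 Word-Final Devoicing: no change — [yigibiy]
4 Velar Palatalization: [yigibiy] → [yizibiy]
5 Syncope: [yizibiy] → [yzby]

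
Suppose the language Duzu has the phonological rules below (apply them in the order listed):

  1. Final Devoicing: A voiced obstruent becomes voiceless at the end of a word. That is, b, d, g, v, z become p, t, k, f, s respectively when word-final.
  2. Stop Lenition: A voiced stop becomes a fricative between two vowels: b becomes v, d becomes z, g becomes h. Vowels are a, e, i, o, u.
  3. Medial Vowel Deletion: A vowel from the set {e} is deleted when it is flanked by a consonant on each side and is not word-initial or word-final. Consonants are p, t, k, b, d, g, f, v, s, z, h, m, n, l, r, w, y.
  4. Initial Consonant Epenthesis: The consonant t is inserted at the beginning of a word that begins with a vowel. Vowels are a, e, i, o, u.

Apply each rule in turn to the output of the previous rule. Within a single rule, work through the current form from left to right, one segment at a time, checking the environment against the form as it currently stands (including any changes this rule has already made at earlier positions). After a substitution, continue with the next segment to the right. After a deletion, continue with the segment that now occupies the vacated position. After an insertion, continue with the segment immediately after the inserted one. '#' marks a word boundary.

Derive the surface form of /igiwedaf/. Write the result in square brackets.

1 Final Devoicing: no change — [igiwedaf]
2 Stop Lenition: [igiwedaf] → [ihiwezaf]
3 Medial Vowel Deletion: [ihiwezaf] → [ihiwzaf]
4 Initial Consonant Epenthesis: [ihiwzaf] → [tihiwzaf]

[tihiwzaf]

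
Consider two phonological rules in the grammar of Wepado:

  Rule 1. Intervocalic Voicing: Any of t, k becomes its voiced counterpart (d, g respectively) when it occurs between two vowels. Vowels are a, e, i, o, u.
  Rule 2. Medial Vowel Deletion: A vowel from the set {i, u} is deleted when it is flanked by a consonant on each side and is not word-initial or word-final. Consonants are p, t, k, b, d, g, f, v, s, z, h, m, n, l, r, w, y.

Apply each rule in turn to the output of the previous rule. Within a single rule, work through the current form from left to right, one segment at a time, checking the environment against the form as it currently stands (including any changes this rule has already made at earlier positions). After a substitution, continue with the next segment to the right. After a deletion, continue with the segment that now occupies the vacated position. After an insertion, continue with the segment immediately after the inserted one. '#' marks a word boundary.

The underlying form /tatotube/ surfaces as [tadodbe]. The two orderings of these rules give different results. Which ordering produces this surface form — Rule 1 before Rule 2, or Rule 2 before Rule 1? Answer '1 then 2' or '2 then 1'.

Order 1 then 2:
  1 Intervocalic Voicing: [tatotube] → [tadodube]
  2 Medial Vowel Deletion: [tadodube] → [tadodbe]
  result: [tadodbe]
Order 2 then 1:
  2 Medial Vowel Deletion: [tatotube] → [tatotbe]
  1 Intervocalic Voicing: [tatotbe] → [tadotbe]
  result: [tadotbe]

1 then 2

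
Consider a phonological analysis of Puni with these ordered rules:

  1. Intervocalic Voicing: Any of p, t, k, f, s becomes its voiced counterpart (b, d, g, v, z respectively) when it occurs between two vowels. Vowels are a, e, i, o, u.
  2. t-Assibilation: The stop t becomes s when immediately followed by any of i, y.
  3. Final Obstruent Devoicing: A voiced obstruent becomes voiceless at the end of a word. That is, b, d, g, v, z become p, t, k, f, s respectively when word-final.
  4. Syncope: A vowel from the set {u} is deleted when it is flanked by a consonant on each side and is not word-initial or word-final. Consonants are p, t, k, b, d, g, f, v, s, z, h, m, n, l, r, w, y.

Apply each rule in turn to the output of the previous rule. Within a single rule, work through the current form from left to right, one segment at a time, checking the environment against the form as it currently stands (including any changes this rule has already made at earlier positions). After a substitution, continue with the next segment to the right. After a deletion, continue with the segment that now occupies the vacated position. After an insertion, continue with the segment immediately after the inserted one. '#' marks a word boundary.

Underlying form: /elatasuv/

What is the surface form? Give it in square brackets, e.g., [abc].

1 Intervocalic Voicing: [elatasuv] → [eladazuv]
2 t-Assibilation: no change — [eladazuv]
3 Final Obstruent Devoicing: [eladazuv] → [eladazuf]
4 Syncope: [eladazuf] → [eladazf]

[eladazf]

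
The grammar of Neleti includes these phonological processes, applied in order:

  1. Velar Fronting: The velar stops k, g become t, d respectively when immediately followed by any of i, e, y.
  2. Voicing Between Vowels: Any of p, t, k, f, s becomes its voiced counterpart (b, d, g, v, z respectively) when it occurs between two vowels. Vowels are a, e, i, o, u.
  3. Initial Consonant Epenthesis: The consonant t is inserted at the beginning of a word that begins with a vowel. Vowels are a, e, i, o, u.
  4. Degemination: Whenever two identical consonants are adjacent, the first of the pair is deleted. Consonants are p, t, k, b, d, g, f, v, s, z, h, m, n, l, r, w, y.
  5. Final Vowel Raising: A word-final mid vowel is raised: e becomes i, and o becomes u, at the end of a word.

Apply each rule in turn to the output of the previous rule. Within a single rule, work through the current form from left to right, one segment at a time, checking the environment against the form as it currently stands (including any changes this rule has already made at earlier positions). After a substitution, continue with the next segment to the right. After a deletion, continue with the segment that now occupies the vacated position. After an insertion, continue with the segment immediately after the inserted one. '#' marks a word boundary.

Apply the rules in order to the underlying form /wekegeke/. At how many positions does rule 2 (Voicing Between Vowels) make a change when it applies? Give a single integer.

1 Velar Fronting: [wekegeke] → [wetedete]
2 Voicing Between Vowels: [wetedete] → [wededede]
3 Initial Consonant Epenthesis: no change — [wededede]
4 Degemination: no change — [wededede]
5 Final Vowel Raising: [wededede] → [wedededi]
Rule 2 changed 2 position(s).

2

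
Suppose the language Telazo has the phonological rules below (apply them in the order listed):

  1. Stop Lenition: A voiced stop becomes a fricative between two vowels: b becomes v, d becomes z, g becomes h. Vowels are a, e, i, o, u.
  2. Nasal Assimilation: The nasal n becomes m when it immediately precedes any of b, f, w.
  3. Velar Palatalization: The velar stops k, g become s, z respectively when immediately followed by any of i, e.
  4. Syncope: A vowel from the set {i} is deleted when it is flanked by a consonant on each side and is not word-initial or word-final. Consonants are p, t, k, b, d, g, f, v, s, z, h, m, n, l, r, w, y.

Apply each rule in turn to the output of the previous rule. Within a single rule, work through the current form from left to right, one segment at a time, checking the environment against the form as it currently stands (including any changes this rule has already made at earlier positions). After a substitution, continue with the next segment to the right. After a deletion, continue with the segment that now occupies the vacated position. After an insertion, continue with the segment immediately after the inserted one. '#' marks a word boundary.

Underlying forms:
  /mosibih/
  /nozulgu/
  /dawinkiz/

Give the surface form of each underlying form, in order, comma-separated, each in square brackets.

/mosibih/:
  1 Stop Lenition: [mosibih] → [mosivih]
  2 Nasal Assimilation: no change — [mosivih]
  3 Velar Palatalization: no change — [mosivih]
  4 Syncope: [mosivih] → [mosvh]
/nozulgu/:
  1 Stop Lenition: no change — [nozulgu]
  2 Nasal Assimilation: no change — [nozulgu]
  3 Velar Palatalization: no change — [nozulgu]
  4 Syncope: no change — [nozulgu]
/dawinkiz/:
  1 Stop Lenition: no change — [dawinkiz]
  2 Nasal Assimilation: no change — [dawinkiz]
  3 Velar Palatalization: [dawinkiz] → [dawinsiz]
  4 Syncope: [dawinsiz] → [dawnsz]

[mosvh], [nozulgu], [dawnsz]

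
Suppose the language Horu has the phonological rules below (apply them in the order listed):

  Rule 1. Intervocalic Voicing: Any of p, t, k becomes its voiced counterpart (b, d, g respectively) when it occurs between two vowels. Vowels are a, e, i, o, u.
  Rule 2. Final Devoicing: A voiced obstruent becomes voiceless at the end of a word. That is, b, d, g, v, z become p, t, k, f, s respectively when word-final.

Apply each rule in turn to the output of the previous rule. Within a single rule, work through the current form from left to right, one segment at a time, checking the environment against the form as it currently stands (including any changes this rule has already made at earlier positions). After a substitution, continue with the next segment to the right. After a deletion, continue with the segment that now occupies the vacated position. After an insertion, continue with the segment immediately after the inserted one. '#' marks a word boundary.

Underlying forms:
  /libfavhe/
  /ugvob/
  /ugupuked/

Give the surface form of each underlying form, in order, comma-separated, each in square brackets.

/libfavhe/:
  Rule 1 Intervocalic Voicing: no change — [libfavhe]
  Rule 2 Final Devoicing: no change — [libfavhe]
/ugvob/:
  Rule 1 Intervocalic Voicing: no change — [ugvob]
  Rule 2 Final Devoicing: [ugvob] → [ugvop]
/ugupuked/:
  Rule 1 Intervocalic Voicing: [ugupuked] → [ugubuged]
  Rule 2 Final Devoicing: [ugubuged] → [ugubuget]

[libfavhe], [ugvop], [ugubuget]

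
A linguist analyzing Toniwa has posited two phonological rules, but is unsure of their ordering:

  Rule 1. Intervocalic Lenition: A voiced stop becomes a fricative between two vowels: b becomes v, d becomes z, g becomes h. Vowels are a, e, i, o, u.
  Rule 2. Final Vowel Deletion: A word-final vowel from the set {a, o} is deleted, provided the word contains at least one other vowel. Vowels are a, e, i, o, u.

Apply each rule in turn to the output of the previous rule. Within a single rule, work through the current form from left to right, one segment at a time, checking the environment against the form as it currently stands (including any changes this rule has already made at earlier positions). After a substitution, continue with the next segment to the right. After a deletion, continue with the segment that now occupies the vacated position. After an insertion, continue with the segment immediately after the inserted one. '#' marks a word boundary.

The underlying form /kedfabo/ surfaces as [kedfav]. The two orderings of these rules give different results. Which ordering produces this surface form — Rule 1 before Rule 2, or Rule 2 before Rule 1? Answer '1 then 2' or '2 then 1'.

Order 1 then 2:
  1 Intervocalic Lenition: [kedfabo] → [kedfavo]
  2 Final Vowel Deletion: [kedfavo] → [kedfav]
  result: [kedfav]
Order 2 then 1:
  2 Final Vowel Deletion: [kedfabo] → [kedfab]
  1 Intervocalic Lenition: no change — [kedfab]
  result: [kedfab]

1 then 2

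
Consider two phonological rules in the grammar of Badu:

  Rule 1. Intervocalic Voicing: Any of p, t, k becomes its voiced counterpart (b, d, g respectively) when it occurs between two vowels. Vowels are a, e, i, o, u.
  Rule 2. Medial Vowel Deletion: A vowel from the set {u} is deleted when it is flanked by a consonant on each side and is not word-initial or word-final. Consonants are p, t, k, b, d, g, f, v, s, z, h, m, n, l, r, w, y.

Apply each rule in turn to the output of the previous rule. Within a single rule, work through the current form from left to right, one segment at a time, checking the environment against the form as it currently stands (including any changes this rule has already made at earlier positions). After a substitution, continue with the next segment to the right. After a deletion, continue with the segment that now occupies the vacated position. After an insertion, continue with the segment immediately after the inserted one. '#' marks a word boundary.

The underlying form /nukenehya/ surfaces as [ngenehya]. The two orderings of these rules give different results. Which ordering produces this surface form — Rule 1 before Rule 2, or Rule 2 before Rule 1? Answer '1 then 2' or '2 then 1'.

1 then 2

Order 1 then 2:
  1 Intervocalic Voicing: [nukenehya] → [nugenehya]
  2 Medial Vowel Deletion: [nugenehya] → [ngenehya]
  result: [ngenehya]
Order 2 then 1:
  2 Medial Vowel Deletion: [nukenehya] → [nkenehya]
  1 Intervocalic Voicing: no change — [nkenehya]
  result: [nkenehya]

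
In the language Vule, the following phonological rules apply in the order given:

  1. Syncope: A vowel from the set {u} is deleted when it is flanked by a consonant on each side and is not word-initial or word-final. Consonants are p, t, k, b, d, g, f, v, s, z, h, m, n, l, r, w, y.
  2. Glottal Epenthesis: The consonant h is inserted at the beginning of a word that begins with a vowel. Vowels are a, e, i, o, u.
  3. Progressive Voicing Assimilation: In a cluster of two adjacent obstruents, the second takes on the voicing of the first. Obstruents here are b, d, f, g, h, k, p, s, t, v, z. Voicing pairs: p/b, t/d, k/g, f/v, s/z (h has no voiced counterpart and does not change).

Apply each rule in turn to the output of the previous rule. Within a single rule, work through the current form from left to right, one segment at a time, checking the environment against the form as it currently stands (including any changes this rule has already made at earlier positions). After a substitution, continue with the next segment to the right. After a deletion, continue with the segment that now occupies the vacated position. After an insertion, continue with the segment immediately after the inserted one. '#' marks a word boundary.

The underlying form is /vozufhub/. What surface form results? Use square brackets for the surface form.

1 Syncope: [vozufhub] → [vozfhb]
2 Glottal Epenthesis: no change — [vozfhb]
3 Progressive Voicing Assimilation: [vozfhb] → [vozvhp]

[vozvhp]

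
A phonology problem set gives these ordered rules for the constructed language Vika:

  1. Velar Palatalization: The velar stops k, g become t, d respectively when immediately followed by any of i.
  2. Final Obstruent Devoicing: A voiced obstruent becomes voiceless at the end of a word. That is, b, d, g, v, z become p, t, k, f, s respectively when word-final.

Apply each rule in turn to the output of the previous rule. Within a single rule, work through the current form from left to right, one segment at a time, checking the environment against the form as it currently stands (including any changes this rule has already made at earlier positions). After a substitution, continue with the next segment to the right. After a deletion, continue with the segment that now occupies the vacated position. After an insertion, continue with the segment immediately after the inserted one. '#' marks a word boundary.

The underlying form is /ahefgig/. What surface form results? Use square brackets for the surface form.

1 Velar Palatalization: [ahefgig] → [ahefdig]
2 Final Obstruent Devoicing: [ahefdig] → [ahefdik]

[ahefdik]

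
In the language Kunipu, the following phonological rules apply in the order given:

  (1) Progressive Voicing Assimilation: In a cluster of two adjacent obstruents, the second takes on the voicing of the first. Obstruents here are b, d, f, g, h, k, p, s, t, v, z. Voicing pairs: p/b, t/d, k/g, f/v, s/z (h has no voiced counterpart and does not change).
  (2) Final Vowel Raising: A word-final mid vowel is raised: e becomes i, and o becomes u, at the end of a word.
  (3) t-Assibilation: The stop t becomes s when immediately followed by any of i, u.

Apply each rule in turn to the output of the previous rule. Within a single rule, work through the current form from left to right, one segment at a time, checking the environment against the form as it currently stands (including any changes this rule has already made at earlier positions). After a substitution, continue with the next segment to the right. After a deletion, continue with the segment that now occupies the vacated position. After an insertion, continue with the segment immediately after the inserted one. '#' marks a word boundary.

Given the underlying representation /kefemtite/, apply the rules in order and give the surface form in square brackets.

[kefemsisi]

(1) Progressive Voicing Assimilation: no change — [kefemtite]
(2) Final Vowel Raising: [kefemtite] → [kefemtiti]
(3) t-Assibilation: [kefemtiti] → [kefemsisi]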